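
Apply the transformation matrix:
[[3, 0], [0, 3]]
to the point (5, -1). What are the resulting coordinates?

Matrix multiplication:
[[3, 0], [0, 3]] × [5, -1]ᵀ
= [(3)(5) + (0)(-1), (0)(5) + (3)(-1)]ᵀ
= [15, -3]ᵀ
Result: (15, -3)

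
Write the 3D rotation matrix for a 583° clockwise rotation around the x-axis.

Rotation matrix for clockwise 583° around x-axis:
A clockwise rotation by 583° is a counterclockwise rotation by -583°.
cos(-583°) = -0.7314, sin(-583°) = 0.6820
Result: [[1, 0, 0], [0, -0.7314, -0.6820], [0, 0.6820, -0.7314]]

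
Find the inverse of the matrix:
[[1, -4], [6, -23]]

For [[a,b],[c,d]], inverse = (1/det)·[[d,-b],[-c,a]]
det = (1)(-23) - (-4)(6) = -23 - -24 = 1
Inverse = [[-23, 4], [-6, 1]]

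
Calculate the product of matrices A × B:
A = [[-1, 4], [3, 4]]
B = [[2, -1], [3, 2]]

Matrix multiplication:
C[0][0] = -1×2 + 4×3 = 10
C[0][1] = -1×-1 + 4×2 = 9
C[1][0] = 3×2 + 4×3 = 18
C[1][1] = 3×-1 + 4×2 = 5
Result: [[10, 9], [18, 5]]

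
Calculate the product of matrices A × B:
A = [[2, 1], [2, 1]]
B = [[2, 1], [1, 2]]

Matrix multiplication:
C[0][0] = 2×2 + 1×1 = 5
C[0][1] = 2×1 + 1×2 = 4
C[1][0] = 2×2 + 1×1 = 5
C[1][1] = 2×1 + 1×2 = 4
Result: [[5, 4], [5, 4]]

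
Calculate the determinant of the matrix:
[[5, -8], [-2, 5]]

For a 2×2 matrix [[a, b], [c, d]], det = ad - bc
det = (5)(5) - (-8)(-2) = 25 - 16 = 9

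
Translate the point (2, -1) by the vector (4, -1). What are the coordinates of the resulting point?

Translation by (4, -1) (homogeneous matrix [[1, 0, 4], [0, 1, -1], [0, 0, 1]]):
x' = 2 + 4 = 6
y' = -1 + -1 = -2
Result: (6, -2)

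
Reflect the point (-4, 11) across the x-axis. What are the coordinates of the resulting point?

Reflection across x-axis: (-4, 11) → (-4, -11)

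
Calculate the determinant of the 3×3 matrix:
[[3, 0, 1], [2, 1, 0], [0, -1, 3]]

Expansion along first row:
det = 3·det([[1,0],[-1,3]]) - 0·det([[2,0],[0,3]]) + 1·det([[2,1],[0,-1]])
    = 3·(1·3 - 0·-1) - 0·(2·3 - 0·0) + 1·(2·-1 - 1·0)
    = 3·3 - 0·6 + 1·-2
    = 9 + 0 + -2 = 7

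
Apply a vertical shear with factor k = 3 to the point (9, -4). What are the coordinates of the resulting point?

Shear matrix for vertical shear with factor k = 3:
[[1, 0], [3, 1]]
Result: (9, -4) → (9, 23)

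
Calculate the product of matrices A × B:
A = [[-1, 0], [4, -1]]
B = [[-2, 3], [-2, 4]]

Matrix multiplication:
C[0][0] = -1×-2 + 0×-2 = 2
C[0][1] = -1×3 + 0×4 = -3
C[1][0] = 4×-2 + -1×-2 = -6
C[1][1] = 4×3 + -1×4 = 8
Result: [[2, -3], [-6, 8]]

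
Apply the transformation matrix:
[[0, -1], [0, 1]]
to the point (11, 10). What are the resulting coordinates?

Matrix multiplication:
[[0, -1], [0, 1]] × [11, 10]ᵀ
= [(0)(11) + (-1)(10), (0)(11) + (1)(10)]ᵀ
= [-10, 10]ᵀ
Result: (-10, 10)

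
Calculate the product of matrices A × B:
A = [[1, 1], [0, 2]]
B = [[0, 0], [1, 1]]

Matrix multiplication:
C[0][0] = 1×0 + 1×1 = 1
C[0][1] = 1×0 + 1×1 = 1
C[1][0] = 0×0 + 2×1 = 2
C[1][1] = 0×0 + 2×1 = 2
Result: [[1, 1], [2, 2]]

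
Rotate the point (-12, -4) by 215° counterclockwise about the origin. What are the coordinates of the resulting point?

Rotation matrix for 215°: [[cos 215°, -sin 215°], [sin 215°, cos 215°]] ≈ [[-0.819152, 0.573576], [-0.573576, -0.819152]]
[[-0.819152, 0.573576], [-0.573576, -0.819152]] × [-12, -4]ᵀ ≈ [7.5355, 10.1595]ᵀ
Result: (7.5355, 10.1595)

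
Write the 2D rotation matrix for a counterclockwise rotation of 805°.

Rotation matrix formula: [[cos θ, -sin θ], [sin θ, cos θ]]
For θ = 805°:
cos(805°) = 0.0872
sin(805°) = 0.9962
Result: [[0.0872, -0.9962], [0.9962, 0.0872]]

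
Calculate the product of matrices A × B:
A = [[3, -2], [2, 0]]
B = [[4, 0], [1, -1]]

Matrix multiplication:
C[0][0] = 3×4 + -2×1 = 10
C[0][1] = 3×0 + -2×-1 = 2
C[1][0] = 2×4 + 0×1 = 8
C[1][1] = 2×0 + 0×-1 = 0
Result: [[10, 2], [8, 0]]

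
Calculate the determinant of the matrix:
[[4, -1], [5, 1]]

For a 2×2 matrix [[a, b], [c, d]], det = ad - bc
det = (4)(1) - (-1)(5) = 4 - -5 = 9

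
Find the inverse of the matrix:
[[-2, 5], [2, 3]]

For [[a,b],[c,d]], inverse = (1/det)·[[d,-b],[-c,a]]
det = (-2)(3) - (5)(2) = -6 - 10 = -16
Inverse = (1/-16)·[[3, -5], [-2, -2]]
= [[-3/16, 5/16], [1/8, 1/8]]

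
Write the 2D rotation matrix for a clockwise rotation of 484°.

Rotation matrix formula: [[cos θ, -sin θ], [sin θ, cos θ]]
A clockwise rotation by 484° is equivalent to a counterclockwise rotation by -484°.
For θ = -484°:
cos(-484°) = -0.5592
sin(-484°) = -0.8290
Result: [[-0.5592, 0.8290], [-0.8290, -0.5592]]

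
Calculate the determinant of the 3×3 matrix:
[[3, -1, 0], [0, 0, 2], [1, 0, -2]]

Expansion along first row:
det = 3·det([[0,2],[0,-2]]) - -1·det([[0,2],[1,-2]]) + 0·det([[0,0],[1,0]])
    = 3·(0·-2 - 2·0) - -1·(0·-2 - 2·1) + 0·(0·0 - 0·1)
    = 3·0 - -1·-2 + 0·0
    = 0 + -2 + 0 = -2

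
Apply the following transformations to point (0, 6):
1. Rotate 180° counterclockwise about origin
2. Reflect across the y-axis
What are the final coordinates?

Step 1: Rotate 180° → (0, -6)
Step 2: Reflect across y-axis → (0, -6)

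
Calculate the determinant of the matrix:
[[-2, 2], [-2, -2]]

For a 2×2 matrix [[a, b], [c, d]], det = ad - bc
det = (-2)(-2) - (2)(-2) = 4 - -4 = 8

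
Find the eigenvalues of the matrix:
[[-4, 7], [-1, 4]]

Characteristic equation: det(A - λI) = 0
λ² - (trace)λ + (det) = 0
trace = -4 + 4 = 0, det = (-4)(4) - (7)(-1) = -9
λ² - (0)λ + (-9) = 0
λ = (0 ± √((0)² - 4·(-9))) / 2 = (0 ± √36) / 2
Solving: λ = -3, 3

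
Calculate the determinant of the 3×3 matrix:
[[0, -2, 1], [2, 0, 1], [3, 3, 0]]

Expansion along first row:
det = 0·det([[0,1],[3,0]]) - -2·det([[2,1],[3,0]]) + 1·det([[2,0],[3,3]])
    = 0·(0·0 - 1·3) - -2·(2·0 - 1·3) + 1·(2·3 - 0·3)
    = 0·-3 - -2·-3 + 1·6
    = 0 + -6 + 6 = 0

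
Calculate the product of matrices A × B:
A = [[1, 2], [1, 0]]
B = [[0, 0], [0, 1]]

Matrix multiplication:
C[0][0] = 1×0 + 2×0 = 0
C[0][1] = 1×0 + 2×1 = 2
C[1][0] = 1×0 + 0×0 = 0
C[1][1] = 1×0 + 0×1 = 0
Result: [[0, 2], [0, 0]]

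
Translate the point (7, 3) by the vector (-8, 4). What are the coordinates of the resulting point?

Translation by (-8, 4) (homogeneous matrix [[1, 0, -8], [0, 1, 4], [0, 0, 1]]):
x' = 7 + -8 = -1
y' = 3 + 4 = 7
Result: (-1, 7)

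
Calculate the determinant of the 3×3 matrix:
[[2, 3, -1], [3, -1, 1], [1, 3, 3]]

Expansion along first row:
det = 2·det([[-1,1],[3,3]]) - 3·det([[3,1],[1,3]]) + -1·det([[3,-1],[1,3]])
    = 2·(-1·3 - 1·3) - 3·(3·3 - 1·1) + -1·(3·3 - -1·1)
    = 2·-6 - 3·8 + -1·10
    = -12 + -24 + -10 = -46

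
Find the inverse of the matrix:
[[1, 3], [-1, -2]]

For [[a,b],[c,d]], inverse = (1/det)·[[d,-b],[-c,a]]
det = (1)(-2) - (3)(-1) = -2 - -3 = 1
Inverse = [[-2, -3], [1, 1]]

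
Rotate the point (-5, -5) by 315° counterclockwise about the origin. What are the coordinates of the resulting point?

Rotation matrix for 315°: [[cos 315°, -sin 315°], [sin 315°, cos 315°]] ≈ [[0.707107, 0.707107], [-0.707107, 0.707107]]
[[0.707107, 0.707107], [-0.707107, 0.707107]] × [-5, -5]ᵀ ≈ [-7.0711, 0]ᵀ
Result: (-7.0711, 0)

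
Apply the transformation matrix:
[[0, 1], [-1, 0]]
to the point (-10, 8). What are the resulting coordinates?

Matrix multiplication:
[[0, 1], [-1, 0]] × [-10, 8]ᵀ
= [(0)(-10) + (1)(8), (-1)(-10) + (0)(8)]ᵀ
= [8, 10]ᵀ
Result: (8, 10)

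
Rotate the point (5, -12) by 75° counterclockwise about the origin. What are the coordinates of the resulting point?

Rotation matrix for 75°: [[cos 75°, -sin 75°], [sin 75°, cos 75°]] ≈ [[0.258819, -0.965926], [0.965926, 0.258819]]
[[0.258819, -0.965926], [0.965926, 0.258819]] × [5, -12]ᵀ ≈ [12.8852, 1.7238]ᵀ
Result: (12.8852, 1.7238)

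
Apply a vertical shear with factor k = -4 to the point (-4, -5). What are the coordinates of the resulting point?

Shear matrix for vertical shear with factor k = -4:
[[1, 0], [-4, 1]]
Result: (-4, -5) → (-4, 11)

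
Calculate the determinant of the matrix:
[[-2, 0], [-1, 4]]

For a 2×2 matrix [[a, b], [c, d]], det = ad - bc
det = (-2)(4) - (0)(-1) = -8 - 0 = -8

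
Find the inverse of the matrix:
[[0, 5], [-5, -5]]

For [[a,b],[c,d]], inverse = (1/det)·[[d,-b],[-c,a]]
det = (0)(-5) - (5)(-5) = 0 - -25 = 25
Inverse = (1/25)·[[-5, -5], [5, 0]]
= [[-1/5, -1/5], [1/5, 0]]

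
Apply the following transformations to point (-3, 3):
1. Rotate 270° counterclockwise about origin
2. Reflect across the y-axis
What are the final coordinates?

Step 1: Rotate 270° → (3, 3)
Step 2: Reflect across y-axis → (-3, 3)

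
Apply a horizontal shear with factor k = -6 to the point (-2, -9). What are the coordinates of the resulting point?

Shear matrix for horizontal shear with factor k = -6:
[[1, -6], [0, 1]]
Result: (-2, -9) → (52, -9)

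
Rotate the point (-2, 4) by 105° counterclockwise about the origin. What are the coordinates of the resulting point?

Rotation matrix for 105°: [[cos 105°, -sin 105°], [sin 105°, cos 105°]] ≈ [[-0.258819, -0.965926], [0.965926, -0.258819]]
[[-0.258819, -0.965926], [0.965926, -0.258819]] × [-2, 4]ᵀ ≈ [-3.3461, -2.9671]ᵀ
Result: (-3.3461, -2.9671)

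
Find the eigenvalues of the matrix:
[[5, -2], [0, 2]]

Characteristic equation: det(A - λI) = 0
λ² - (trace)λ + (det) = 0
trace = 5 + 2 = 7, det = (5)(2) - (-2)(0) = 10
λ² - (7)λ + (10) = 0
λ = (7 ± √((7)² - 4·(10))) / 2 = (7 ± √9) / 2
Solving: λ = 2, 5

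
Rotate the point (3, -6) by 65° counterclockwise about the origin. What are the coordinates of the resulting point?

Rotation matrix for 65°: [[cos 65°, -sin 65°], [sin 65°, cos 65°]] ≈ [[0.422618, -0.906308], [0.906308, 0.422618]]
[[0.422618, -0.906308], [0.906308, 0.422618]] × [3, -6]ᵀ ≈ [6.7057, 0.1832]ᵀ
Result: (6.7057, 0.1832)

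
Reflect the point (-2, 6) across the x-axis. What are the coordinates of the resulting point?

Reflection across x-axis: (-2, 6) → (-2, -6)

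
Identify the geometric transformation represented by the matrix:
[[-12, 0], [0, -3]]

This matrix represents: non-uniform scaling by sx = -12, sy = -3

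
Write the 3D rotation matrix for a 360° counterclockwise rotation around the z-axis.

Rotation matrix for counterclockwise 360° around z-axis:
cos(360°) = 1, sin(360°) = 0
Result: [[1, 0, 0], [0, 1, 0], [0, 0, 1]]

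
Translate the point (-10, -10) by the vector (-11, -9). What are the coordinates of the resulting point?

Translation by (-11, -9) (homogeneous matrix [[1, 0, -11], [0, 1, -9], [0, 0, 1]]):
x' = -10 + -11 = -21
y' = -10 + -9 = -19
Result: (-21, -19)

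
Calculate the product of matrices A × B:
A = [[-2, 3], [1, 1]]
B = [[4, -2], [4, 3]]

Matrix multiplication:
C[0][0] = -2×4 + 3×4 = 4
C[0][1] = -2×-2 + 3×3 = 13
C[1][0] = 1×4 + 1×4 = 8
C[1][1] = 1×-2 + 1×3 = 1
Result: [[4, 13], [8, 1]]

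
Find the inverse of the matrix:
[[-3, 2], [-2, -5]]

For [[a,b],[c,d]], inverse = (1/det)·[[d,-b],[-c,a]]
det = (-3)(-5) - (2)(-2) = 15 - -4 = 19
Inverse = (1/19)·[[-5, -2], [2, -3]]
= [[-5/19, -2/19], [2/19, -3/19]]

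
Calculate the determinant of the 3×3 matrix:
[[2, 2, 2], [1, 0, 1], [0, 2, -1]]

Expansion along first row:
det = 2·det([[0,1],[2,-1]]) - 2·det([[1,1],[0,-1]]) + 2·det([[1,0],[0,2]])
    = 2·(0·-1 - 1·2) - 2·(1·-1 - 1·0) + 2·(1·2 - 0·0)
    = 2·-2 - 2·-1 + 2·2
    = -4 + 2 + 4 = 2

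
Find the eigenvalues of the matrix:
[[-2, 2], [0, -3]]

Characteristic equation: det(A - λI) = 0
λ² - (trace)λ + (det) = 0
trace = -2 + -3 = -5, det = (-2)(-3) - (2)(0) = 6
λ² - (-5)λ + (6) = 0
λ = (-5 ± √((-5)² - 4·(6))) / 2 = (-5 ± √1) / 2
Solving: λ = -3, -2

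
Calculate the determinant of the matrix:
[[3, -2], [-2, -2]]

For a 2×2 matrix [[a, b], [c, d]], det = ad - bc
det = (3)(-2) - (-2)(-2) = -6 - 4 = -10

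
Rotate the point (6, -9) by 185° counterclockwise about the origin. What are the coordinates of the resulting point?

Rotation matrix for 185°: [[cos 185°, -sin 185°], [sin 185°, cos 185°]] ≈ [[-0.996195, 0.087156], [-0.087156, -0.996195]]
[[-0.996195, 0.087156], [-0.087156, -0.996195]] × [6, -9]ᵀ ≈ [-6.7616, 8.4428]ᵀ
Result: (-6.7616, 8.4428)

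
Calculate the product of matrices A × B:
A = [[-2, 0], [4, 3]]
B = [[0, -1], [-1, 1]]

Matrix multiplication:
C[0][0] = -2×0 + 0×-1 = 0
C[0][1] = -2×-1 + 0×1 = 2
C[1][0] = 4×0 + 3×-1 = -3
C[1][1] = 4×-1 + 3×1 = -1
Result: [[0, 2], [-3, -1]]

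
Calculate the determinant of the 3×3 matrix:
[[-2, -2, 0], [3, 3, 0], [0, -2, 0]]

Expansion along first row:
det = -2·det([[3,0],[-2,0]]) - -2·det([[3,0],[0,0]]) + 0·det([[3,3],[0,-2]])
    = -2·(3·0 - 0·-2) - -2·(3·0 - 0·0) + 0·(3·-2 - 3·0)
    = -2·0 - -2·0 + 0·-6
    = 0 + 0 + 0 = 0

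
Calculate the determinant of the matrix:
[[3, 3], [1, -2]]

For a 2×2 matrix [[a, b], [c, d]], det = ad - bc
det = (3)(-2) - (3)(1) = -6 - 3 = -9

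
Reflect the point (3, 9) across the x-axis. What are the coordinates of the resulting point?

Reflection across x-axis: (3, 9) → (3, -9)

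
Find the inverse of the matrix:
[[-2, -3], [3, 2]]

For [[a,b],[c,d]], inverse = (1/det)·[[d,-b],[-c,a]]
det = (-2)(2) - (-3)(3) = -4 - -9 = 5
Inverse = (1/5)·[[2, 3], [-3, -2]]
= [[2/5, 3/5], [-3/5, -2/5]]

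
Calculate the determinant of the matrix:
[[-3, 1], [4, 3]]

For a 2×2 matrix [[a, b], [c, d]], det = ad - bc
det = (-3)(3) - (1)(4) = -9 - 4 = -13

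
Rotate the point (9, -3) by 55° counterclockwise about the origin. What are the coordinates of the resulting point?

Rotation matrix for 55°: [[cos 55°, -sin 55°], [sin 55°, cos 55°]] ≈ [[0.573576, -0.819152], [0.819152, 0.573576]]
[[0.573576, -0.819152], [0.819152, 0.573576]] × [9, -3]ᵀ ≈ [7.6196, 5.6516]ᵀ
Result: (7.6196, 5.6516)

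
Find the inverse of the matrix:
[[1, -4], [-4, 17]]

For [[a,b],[c,d]], inverse = (1/det)·[[d,-b],[-c,a]]
det = (1)(17) - (-4)(-4) = 17 - 16 = 1
Inverse = [[17, 4], [4, 1]]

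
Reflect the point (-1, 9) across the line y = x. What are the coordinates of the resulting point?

Reflection across line y = x: (-1, 9) → (9, -1)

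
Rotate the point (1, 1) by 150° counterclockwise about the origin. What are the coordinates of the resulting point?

Rotation matrix for 150°: [[cos 150°, -sin 150°], [sin 150°, cos 150°]] ≈ [[-0.866025, -0.500000], [0.500000, -0.866025]]
[[-0.866025, -0.500000], [0.500000, -0.866025]] × [1, 1]ᵀ ≈ [-1.3660, -0.3660]ᵀ
Result: (-1.3660, -0.3660)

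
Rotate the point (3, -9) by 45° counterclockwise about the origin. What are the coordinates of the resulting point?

Rotation matrix for 45°: [[cos 45°, -sin 45°], [sin 45°, cos 45°]] ≈ [[0.707107, -0.707107], [0.707107, 0.707107]]
[[0.707107, -0.707107], [0.707107, 0.707107]] × [3, -9]ᵀ ≈ [8.4853, -4.2426]ᵀ
Result: (8.4853, -4.2426)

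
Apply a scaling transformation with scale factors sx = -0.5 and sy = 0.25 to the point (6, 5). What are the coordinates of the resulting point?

Scaling matrix:
[[-0.50, 0], [0, 0.25]]
Result: (6 × -0.5, 5 × 0.25) = (-3, 1.25)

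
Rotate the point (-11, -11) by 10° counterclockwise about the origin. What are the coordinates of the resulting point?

Rotation matrix for 10°: [[cos 10°, -sin 10°], [sin 10°, cos 10°]] ≈ [[0.984808, -0.173648], [0.173648, 0.984808]]
[[0.984808, -0.173648], [0.173648, 0.984808]] × [-11, -11]ᵀ ≈ [-8.9228, -12.7430]ᵀ
Result: (-8.9228, -12.7430)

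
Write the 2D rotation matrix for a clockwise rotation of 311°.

Rotation matrix formula: [[cos θ, -sin θ], [sin θ, cos θ]]
A clockwise rotation by 311° is equivalent to a counterclockwise rotation by -311°.
For θ = -311°:
cos(-311°) = 0.6561
sin(-311°) = 0.7547
Result: [[0.6561, -0.7547], [0.7547, 0.6561]]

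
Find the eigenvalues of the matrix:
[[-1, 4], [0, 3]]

Characteristic equation: det(A - λI) = 0
λ² - (trace)λ + (det) = 0
trace = -1 + 3 = 2, det = (-1)(3) - (4)(0) = -3
λ² - (2)λ + (-3) = 0
λ = (2 ± √((2)² - 4·(-3))) / 2 = (2 ± √16) / 2
Solving: λ = -1, 3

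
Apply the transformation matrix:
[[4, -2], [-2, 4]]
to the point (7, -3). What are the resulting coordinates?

Matrix multiplication:
[[4, -2], [-2, 4]] × [7, -3]ᵀ
= [(4)(7) + (-2)(-3), (-2)(7) + (4)(-3)]ᵀ
= [34, -26]ᵀ
Result: (34, -26)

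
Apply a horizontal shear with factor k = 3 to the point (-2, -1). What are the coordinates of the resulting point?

Shear matrix for horizontal shear with factor k = 3:
[[1, 3], [0, 1]]
Result: (-2, -1) → (-5, -1)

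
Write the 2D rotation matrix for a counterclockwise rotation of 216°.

Rotation matrix formula: [[cos θ, -sin θ], [sin θ, cos θ]]
For θ = 216°:
cos(216°) = -0.8090
sin(216°) = -0.5878
Result: [[-0.8090, 0.5878], [-0.5878, -0.8090]]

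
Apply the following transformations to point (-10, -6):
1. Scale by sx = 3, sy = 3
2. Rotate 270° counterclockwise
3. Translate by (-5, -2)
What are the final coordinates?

Step 1: Scale → (-30, -18)
Step 2: Rotate 270° → (-18, 30)
Step 3: Translate → (-23, 28)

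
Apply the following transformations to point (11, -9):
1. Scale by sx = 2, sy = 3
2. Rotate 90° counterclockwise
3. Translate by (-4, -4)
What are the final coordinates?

Step 1: Scale → (22, -27)
Step 2: Rotate 90° → (27, 22)
Step 3: Translate → (23, 18)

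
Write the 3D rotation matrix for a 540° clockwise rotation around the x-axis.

Rotation matrix for clockwise 540° around x-axis:
A clockwise rotation by 540° is a counterclockwise rotation by -540°.
cos(-540°) = -1, sin(-540°) = 0
Result: [[1, 0, 0], [0, -1, 0], [0, 0, -1]]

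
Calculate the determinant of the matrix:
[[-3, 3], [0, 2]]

For a 2×2 matrix [[a, b], [c, d]], det = ad - bc
det = (-3)(2) - (3)(0) = -6 - 0 = -6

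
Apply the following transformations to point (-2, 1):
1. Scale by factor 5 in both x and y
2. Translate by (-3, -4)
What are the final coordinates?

Step 1: Scale (-2, 1) by 5 → (-10, 5)
Step 2: Translate by (-3, -4) → (-13, 1)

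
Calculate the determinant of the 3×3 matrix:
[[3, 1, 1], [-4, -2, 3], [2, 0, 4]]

Expansion along first row:
det = 3·det([[-2,3],[0,4]]) - 1·det([[-4,3],[2,4]]) + 1·det([[-4,-2],[2,0]])
    = 3·(-2·4 - 3·0) - 1·(-4·4 - 3·2) + 1·(-4·0 - -2·2)
    = 3·-8 - 1·-22 + 1·4
    = -24 + 22 + 4 = 2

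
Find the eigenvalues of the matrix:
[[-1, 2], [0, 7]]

Characteristic equation: det(A - λI) = 0
λ² - (trace)λ + (det) = 0
trace = -1 + 7 = 6, det = (-1)(7) - (2)(0) = -7
λ² - (6)λ + (-7) = 0
λ = (6 ± √((6)² - 4·(-7))) / 2 = (6 ± √64) / 2
Solving: λ = -1, 7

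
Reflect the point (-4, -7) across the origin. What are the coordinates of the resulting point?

Reflection across origin: (-4, -7) → (4, 7)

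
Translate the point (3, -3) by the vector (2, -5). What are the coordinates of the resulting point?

Translation by (2, -5) (homogeneous matrix [[1, 0, 2], [0, 1, -5], [0, 0, 1]]):
x' = 3 + 2 = 5
y' = -3 + -5 = -8
Result: (5, -8)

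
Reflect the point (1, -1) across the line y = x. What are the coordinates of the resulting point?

Reflection across line y = x: (1, -1) → (-1, 1)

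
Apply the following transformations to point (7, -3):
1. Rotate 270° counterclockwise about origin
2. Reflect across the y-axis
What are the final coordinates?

Step 1: Rotate 270° → (-3, -7)
Step 2: Reflect across y-axis → (3, -7)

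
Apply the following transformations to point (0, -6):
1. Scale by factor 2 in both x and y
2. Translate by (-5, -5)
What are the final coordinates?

Step 1: Scale (0, -6) by 2 → (0, -12)
Step 2: Translate by (-5, -5) → (-5, -17)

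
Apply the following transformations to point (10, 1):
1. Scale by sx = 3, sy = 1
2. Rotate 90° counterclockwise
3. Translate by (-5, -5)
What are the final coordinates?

Step 1: Scale → (30, 1)
Step 2: Rotate 90° → (-1, 30)
Step 3: Translate → (-6, 25)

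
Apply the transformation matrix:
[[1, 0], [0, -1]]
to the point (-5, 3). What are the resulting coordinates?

Matrix multiplication:
[[1, 0], [0, -1]] × [-5, 3]ᵀ
= [(1)(-5) + (0)(3), (0)(-5) + (-1)(3)]ᵀ
= [-5, -3]ᵀ
Result: (-5, -3)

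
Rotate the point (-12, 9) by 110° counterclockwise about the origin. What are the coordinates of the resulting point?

Rotation matrix for 110°: [[cos 110°, -sin 110°], [sin 110°, cos 110°]] ≈ [[-0.342020, -0.939693], [0.939693, -0.342020]]
[[-0.342020, -0.939693], [0.939693, -0.342020]] × [-12, 9]ᵀ ≈ [-4.3530, -14.3545]ᵀ
Result: (-4.3530, -14.3545)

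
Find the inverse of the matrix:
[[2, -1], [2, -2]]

For [[a,b],[c,d]], inverse = (1/det)·[[d,-b],[-c,a]]
det = (2)(-2) - (-1)(2) = -4 - -2 = -2
Inverse = (1/-2)·[[-2, 1], [-2, 2]]
= [[1, -1/2], [1, -1]]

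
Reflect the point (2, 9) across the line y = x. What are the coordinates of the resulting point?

Reflection across line y = x: (2, 9) → (9, 2)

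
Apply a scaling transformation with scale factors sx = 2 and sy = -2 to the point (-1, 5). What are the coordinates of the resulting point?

Scaling matrix:
[[2, 0], [0, -2]]
Result: (-1 × 2, 5 × -2) = (-2, -10)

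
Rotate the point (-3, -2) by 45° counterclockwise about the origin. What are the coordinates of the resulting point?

Rotation matrix for 45°: [[cos 45°, -sin 45°], [sin 45°, cos 45°]] ≈ [[0.707107, -0.707107], [0.707107, 0.707107]]
[[0.707107, -0.707107], [0.707107, 0.707107]] × [-3, -2]ᵀ ≈ [-0.7071, -3.5355]ᵀ
Result: (-0.7071, -3.5355)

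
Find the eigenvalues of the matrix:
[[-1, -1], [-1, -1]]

Characteristic equation: det(A - λI) = 0
λ² - (trace)λ + (det) = 0
trace = -1 + -1 = -2, det = (-1)(-1) - (-1)(-1) = 0
λ² - (-2)λ + (0) = 0
λ = (-2 ± √((-2)² - 4·(0))) / 2 = (-2 ± √4) / 2
Solving: λ = -2, 0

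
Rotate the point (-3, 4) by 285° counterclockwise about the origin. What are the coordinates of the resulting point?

Rotation matrix for 285°: [[cos 285°, -sin 285°], [sin 285°, cos 285°]] ≈ [[0.258819, 0.965926], [-0.965926, 0.258819]]
[[0.258819, 0.965926], [-0.965926, 0.258819]] × [-3, 4]ᵀ ≈ [3.0872, 3.9331]ᵀ
Result: (3.0872, 3.9331)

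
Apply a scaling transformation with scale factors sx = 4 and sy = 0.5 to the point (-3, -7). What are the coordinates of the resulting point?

Scaling matrix:
[[4, 0], [0, 0.50]]
Result: (-3 × 4, -7 × 0.5) = (-12, -3.5)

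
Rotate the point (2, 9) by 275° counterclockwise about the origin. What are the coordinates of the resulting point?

Rotation matrix for 275°: [[cos 275°, -sin 275°], [sin 275°, cos 275°]] ≈ [[0.087156, 0.996195], [-0.996195, 0.087156]]
[[0.087156, 0.996195], [-0.996195, 0.087156]] × [2, 9]ᵀ ≈ [9.1401, -1.2080]ᵀ
Result: (9.1401, -1.2080)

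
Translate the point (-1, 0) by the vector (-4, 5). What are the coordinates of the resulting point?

Translation by (-4, 5) (homogeneous matrix [[1, 0, -4], [0, 1, 5], [0, 0, 1]]):
x' = -1 + -4 = -5
y' = 0 + 5 = 5
Result: (-5, 5)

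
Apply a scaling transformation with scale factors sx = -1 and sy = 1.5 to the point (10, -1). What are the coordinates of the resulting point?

Scaling matrix:
[[-1, 0], [0, 1.50]]
Result: (10 × -1, -1 × 1.5) = (-10, -1.5)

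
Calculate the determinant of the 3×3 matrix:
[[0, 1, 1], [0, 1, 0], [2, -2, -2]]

Expansion along first row:
det = 0·det([[1,0],[-2,-2]]) - 1·det([[0,0],[2,-2]]) + 1·det([[0,1],[2,-2]])
    = 0·(1·-2 - 0·-2) - 1·(0·-2 - 0·2) + 1·(0·-2 - 1·2)
    = 0·-2 - 1·0 + 1·-2
    = 0 + 0 + -2 = -2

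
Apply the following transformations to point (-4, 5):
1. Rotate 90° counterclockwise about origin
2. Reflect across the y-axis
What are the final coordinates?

Step 1: Rotate 90° → (-5, -4)
Step 2: Reflect across y-axis → (5, -4)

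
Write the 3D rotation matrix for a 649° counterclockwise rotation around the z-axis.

Rotation matrix for counterclockwise 649° around z-axis:
cos(649°) = 0.3256, sin(649°) = -0.9455
Result: [[0.3256, 0.9455, 0], [-0.9455, 0.3256, 0], [0, 0, 1]]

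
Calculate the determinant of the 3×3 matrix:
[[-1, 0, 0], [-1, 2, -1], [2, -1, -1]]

Expansion along first row:
det = -1·det([[2,-1],[-1,-1]]) - 0·det([[-1,-1],[2,-1]]) + 0·det([[-1,2],[2,-1]])
    = -1·(2·-1 - -1·-1) - 0·(-1·-1 - -1·2) + 0·(-1·-1 - 2·2)
    = -1·-3 - 0·3 + 0·-3
    = 3 + 0 + 0 = 3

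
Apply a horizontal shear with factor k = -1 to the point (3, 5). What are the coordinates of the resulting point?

Shear matrix for horizontal shear with factor k = -1:
[[1, -1], [0, 1]]
Result: (3, 5) → (-2, 5)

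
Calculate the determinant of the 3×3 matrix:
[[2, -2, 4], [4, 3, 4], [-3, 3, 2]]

Expansion along first row:
det = 2·det([[3,4],[3,2]]) - -2·det([[4,4],[-3,2]]) + 4·det([[4,3],[-3,3]])
    = 2·(3·2 - 4·3) - -2·(4·2 - 4·-3) + 4·(4·3 - 3·-3)
    = 2·-6 - -2·20 + 4·21
    = -12 + 40 + 84 = 112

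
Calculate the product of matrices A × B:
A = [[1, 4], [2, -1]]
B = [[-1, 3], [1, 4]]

Matrix multiplication:
C[0][0] = 1×-1 + 4×1 = 3
C[0][1] = 1×3 + 4×4 = 19
C[1][0] = 2×-1 + -1×1 = -3
C[1][1] = 2×3 + -1×4 = 2
Result: [[3, 19], [-3, 2]]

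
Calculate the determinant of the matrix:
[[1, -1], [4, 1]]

For a 2×2 matrix [[a, b], [c, d]], det = ad - bc
det = (1)(1) - (-1)(4) = 1 - -4 = 5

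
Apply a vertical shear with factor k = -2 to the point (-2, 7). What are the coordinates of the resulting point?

Shear matrix for vertical shear with factor k = -2:
[[1, 0], [-2, 1]]
Result: (-2, 7) → (-2, 11)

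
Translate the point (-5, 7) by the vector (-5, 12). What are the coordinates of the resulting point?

Translation by (-5, 12) (homogeneous matrix [[1, 0, -5], [0, 1, 12], [0, 0, 1]]):
x' = -5 + -5 = -10
y' = 7 + 12 = 19
Result: (-10, 19)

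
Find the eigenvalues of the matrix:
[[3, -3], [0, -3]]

Characteristic equation: det(A - λI) = 0
λ² - (trace)λ + (det) = 0
trace = 3 + -3 = 0, det = (3)(-3) - (-3)(0) = -9
λ² - (0)λ + (-9) = 0
λ = (0 ± √((0)² - 4·(-9))) / 2 = (0 ± √36) / 2
Solving: λ = -3, 3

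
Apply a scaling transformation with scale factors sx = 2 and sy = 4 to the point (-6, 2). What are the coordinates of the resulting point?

Scaling matrix:
[[2, 0], [0, 4]]
Result: (-6 × 2, 2 × 4) = (-12, 8)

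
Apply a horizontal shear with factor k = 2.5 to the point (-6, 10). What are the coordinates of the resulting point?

Shear matrix for horizontal shear with factor k = 2.5:
[[1, 2.50], [0, 1]]
Result: (-6, 10) → (19, 10)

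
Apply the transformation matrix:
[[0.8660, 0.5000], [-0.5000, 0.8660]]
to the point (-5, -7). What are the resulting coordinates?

Matrix multiplication:
[[0.8660, 0.5000], [-0.5000, 0.8660]] × [-5, -7]ᵀ
= [(0.8660)(-5) + (0.5000)(-7), (-0.5000)(-5) + (0.8660)(-7)]ᵀ
= [-7.8300, -3.5620]ᵀ
Result: (-7.8300, -3.5620)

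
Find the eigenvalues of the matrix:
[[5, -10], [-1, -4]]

Characteristic equation: det(A - λI) = 0
λ² - (trace)λ + (det) = 0
trace = 5 + -4 = 1, det = (5)(-4) - (-10)(-1) = -30
λ² - (1)λ + (-30) = 0
λ = (1 ± √((1)² - 4·(-30))) / 2 = (1 ± √121) / 2
Solving: λ = -5, 6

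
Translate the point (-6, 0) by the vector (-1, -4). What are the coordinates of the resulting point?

Translation by (-1, -4) (homogeneous matrix [[1, 0, -1], [0, 1, -4], [0, 0, 1]]):
x' = -6 + -1 = -7
y' = 0 + -4 = -4
Result: (-7, -4)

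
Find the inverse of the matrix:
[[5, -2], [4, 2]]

For [[a,b],[c,d]], inverse = (1/det)·[[d,-b],[-c,a]]
det = (5)(2) - (-2)(4) = 10 - -8 = 18
Inverse = (1/18)·[[2, 2], [-4, 5]]
= [[1/9, 1/9], [-2/9, 5/18]]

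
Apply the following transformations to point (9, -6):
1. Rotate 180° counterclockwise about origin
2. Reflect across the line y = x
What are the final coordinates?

Step 1: Rotate 180° → (-9, 6)
Step 2: Reflect across line y = x → (6, -9)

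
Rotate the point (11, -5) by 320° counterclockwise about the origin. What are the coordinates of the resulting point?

Rotation matrix for 320°: [[cos 320°, -sin 320°], [sin 320°, cos 320°]] ≈ [[0.766044, 0.642788], [-0.642788, 0.766044]]
[[0.766044, 0.642788], [-0.642788, 0.766044]] × [11, -5]ᵀ ≈ [5.2126, -10.9009]ᵀ
Result: (5.2126, -10.9009)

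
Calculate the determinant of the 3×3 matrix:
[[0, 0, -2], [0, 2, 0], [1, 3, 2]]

Expansion along first row:
det = 0·det([[2,0],[3,2]]) - 0·det([[0,0],[1,2]]) + -2·det([[0,2],[1,3]])
    = 0·(2·2 - 0·3) - 0·(0·2 - 0·1) + -2·(0·3 - 2·1)
    = 0·4 - 0·0 + -2·-2
    = 0 + 0 + 4 = 4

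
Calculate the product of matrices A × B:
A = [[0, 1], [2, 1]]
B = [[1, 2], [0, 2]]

Matrix multiplication:
C[0][0] = 0×1 + 1×0 = 0
C[0][1] = 0×2 + 1×2 = 2
C[1][0] = 2×1 + 1×0 = 2
C[1][1] = 2×2 + 1×2 = 6
Result: [[0, 2], [2, 6]]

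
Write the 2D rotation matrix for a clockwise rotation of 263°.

Rotation matrix formula: [[cos θ, -sin θ], [sin θ, cos θ]]
A clockwise rotation by 263° is equivalent to a counterclockwise rotation by -263°.
For θ = -263°:
cos(-263°) = -0.1219
sin(-263°) = 0.9925
Result: [[-0.1219, -0.9925], [0.9925, -0.1219]]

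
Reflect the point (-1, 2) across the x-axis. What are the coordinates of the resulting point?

Reflection across x-axis: (-1, 2) → (-1, -2)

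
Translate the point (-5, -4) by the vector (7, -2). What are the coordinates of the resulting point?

Translation by (7, -2) (homogeneous matrix [[1, 0, 7], [0, 1, -2], [0, 0, 1]]):
x' = -5 + 7 = 2
y' = -4 + -2 = -6
Result: (2, -6)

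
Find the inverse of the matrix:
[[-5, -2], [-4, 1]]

For [[a,b],[c,d]], inverse = (1/det)·[[d,-b],[-c,a]]
det = (-5)(1) - (-2)(-4) = -5 - 8 = -13
Inverse = (1/-13)·[[1, 2], [4, -5]]
= [[-1/13, -2/13], [-4/13, 5/13]]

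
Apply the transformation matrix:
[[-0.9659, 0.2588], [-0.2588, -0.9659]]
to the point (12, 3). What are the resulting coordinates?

Matrix multiplication:
[[-0.9659, 0.2588], [-0.2588, -0.9659]] × [12, 3]ᵀ
= [(-0.9659)(12) + (0.2588)(3), (-0.2588)(12) + (-0.9659)(3)]ᵀ
= [-10.8144, -6.0033]ᵀ
Result: (-10.8144, -6.0033)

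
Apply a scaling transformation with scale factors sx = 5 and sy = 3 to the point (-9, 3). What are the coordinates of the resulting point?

Scaling matrix:
[[5, 0], [0, 3]]
Result: (-9 × 5, 3 × 3) = (-45, 9)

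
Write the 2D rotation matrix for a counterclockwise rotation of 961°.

Rotation matrix formula: [[cos θ, -sin θ], [sin θ, cos θ]]
For θ = 961°:
cos(961°) = -0.4848
sin(961°) = -0.8746
Result: [[-0.4848, 0.8746], [-0.8746, -0.4848]]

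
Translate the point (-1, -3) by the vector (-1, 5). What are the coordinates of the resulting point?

Translation by (-1, 5) (homogeneous matrix [[1, 0, -1], [0, 1, 5], [0, 0, 1]]):
x' = -1 + -1 = -2
y' = -3 + 5 = 2
Result: (-2, 2)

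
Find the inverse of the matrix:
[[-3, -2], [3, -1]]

For [[a,b],[c,d]], inverse = (1/det)·[[d,-b],[-c,a]]
det = (-3)(-1) - (-2)(3) = 3 - -6 = 9
Inverse = (1/9)·[[-1, 2], [-3, -3]]
= [[-1/9, 2/9], [-1/3, -1/3]]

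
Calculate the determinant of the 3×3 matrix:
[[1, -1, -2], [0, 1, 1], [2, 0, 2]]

Expansion along first row:
det = 1·det([[1,1],[0,2]]) - -1·det([[0,1],[2,2]]) + -2·det([[0,1],[2,0]])
    = 1·(1·2 - 1·0) - -1·(0·2 - 1·2) + -2·(0·0 - 1·2)
    = 1·2 - -1·-2 + -2·-2
    = 2 + -2 + 4 = 4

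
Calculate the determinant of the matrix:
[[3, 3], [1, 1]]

For a 2×2 matrix [[a, b], [c, d]], det = ad - bc
det = (3)(1) - (3)(1) = 3 - 3 = 0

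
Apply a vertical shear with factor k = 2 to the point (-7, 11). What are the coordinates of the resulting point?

Shear matrix for vertical shear with factor k = 2:
[[1, 0], [2, 1]]
Result: (-7, 11) → (-7, -3)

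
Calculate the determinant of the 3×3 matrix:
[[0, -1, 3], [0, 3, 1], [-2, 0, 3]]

Expansion along first row:
det = 0·det([[3,1],[0,3]]) - -1·det([[0,1],[-2,3]]) + 3·det([[0,3],[-2,0]])
    = 0·(3·3 - 1·0) - -1·(0·3 - 1·-2) + 3·(0·0 - 3·-2)
    = 0·9 - -1·2 + 3·6
    = 0 + 2 + 18 = 20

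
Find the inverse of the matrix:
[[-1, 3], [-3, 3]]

For [[a,b],[c,d]], inverse = (1/det)·[[d,-b],[-c,a]]
det = (-1)(3) - (3)(-3) = -3 - -9 = 6
Inverse = (1/6)·[[3, -3], [3, -1]]
= [[1/2, -1/2], [1/2, -1/6]]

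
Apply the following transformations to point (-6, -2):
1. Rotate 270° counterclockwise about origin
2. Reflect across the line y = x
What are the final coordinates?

Step 1: Rotate 270° → (-2, 6)
Step 2: Reflect across line y = x → (6, -2)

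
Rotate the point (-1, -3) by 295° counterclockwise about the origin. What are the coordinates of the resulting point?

Rotation matrix for 295°: [[cos 295°, -sin 295°], [sin 295°, cos 295°]] ≈ [[0.422618, 0.906308], [-0.906308, 0.422618]]
[[0.422618, 0.906308], [-0.906308, 0.422618]] × [-1, -3]ᵀ ≈ [-3.1415, -0.3615]ᵀ
Result: (-3.1415, -0.3615)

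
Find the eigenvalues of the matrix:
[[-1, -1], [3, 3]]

Characteristic equation: det(A - λI) = 0
λ² - (trace)λ + (det) = 0
trace = -1 + 3 = 2, det = (-1)(3) - (-1)(3) = 0
λ² - (2)λ + (0) = 0
λ = (2 ± √((2)² - 4·(0))) / 2 = (2 ± √4) / 2
Solving: λ = 0, 2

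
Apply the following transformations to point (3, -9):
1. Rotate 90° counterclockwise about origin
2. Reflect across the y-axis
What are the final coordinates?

Step 1: Rotate 90° → (9, 3)
Step 2: Reflect across y-axis → (-9, 3)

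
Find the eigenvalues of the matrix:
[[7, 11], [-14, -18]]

Characteristic equation: det(A - λI) = 0
λ² - (trace)λ + (det) = 0
trace = 7 + -18 = -11, det = (7)(-18) - (11)(-14) = 28
λ² - (-11)λ + (28) = 0
λ = (-11 ± √((-11)² - 4·(28))) / 2 = (-11 ± √9) / 2
Solving: λ = -7, -4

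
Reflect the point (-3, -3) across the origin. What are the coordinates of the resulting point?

Reflection across origin: (-3, -3) → (3, 3)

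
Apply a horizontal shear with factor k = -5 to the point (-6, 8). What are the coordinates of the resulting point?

Shear matrix for horizontal shear with factor k = -5:
[[1, -5], [0, 1]]
Result: (-6, 8) → (-46, 8)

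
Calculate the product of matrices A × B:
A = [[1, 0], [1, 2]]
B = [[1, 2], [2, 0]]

Matrix multiplication:
C[0][0] = 1×1 + 0×2 = 1
C[0][1] = 1×2 + 0×0 = 2
C[1][0] = 1×1 + 2×2 = 5
C[1][1] = 1×2 + 2×0 = 2
Result: [[1, 2], [5, 2]]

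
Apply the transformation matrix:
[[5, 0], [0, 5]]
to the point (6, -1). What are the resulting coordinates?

Matrix multiplication:
[[5, 0], [0, 5]] × [6, -1]ᵀ
= [(5)(6) + (0)(-1), (0)(6) + (5)(-1)]ᵀ
= [30, -5]ᵀ
Result: (30, -5)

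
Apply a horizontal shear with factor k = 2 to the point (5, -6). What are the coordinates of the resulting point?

Shear matrix for horizontal shear with factor k = 2:
[[1, 2], [0, 1]]
Result: (5, -6) → (-7, -6)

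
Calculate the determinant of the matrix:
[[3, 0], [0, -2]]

For a 2×2 matrix [[a, b], [c, d]], det = ad - bc
det = (3)(-2) - (0)(0) = -6 - 0 = -6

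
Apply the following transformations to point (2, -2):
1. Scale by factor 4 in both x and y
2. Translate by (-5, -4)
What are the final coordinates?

Step 1: Scale (2, -2) by 4 → (8, -8)
Step 2: Translate by (-5, -4) → (3, -12)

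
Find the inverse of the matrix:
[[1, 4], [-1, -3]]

For [[a,b],[c,d]], inverse = (1/det)·[[d,-b],[-c,a]]
det = (1)(-3) - (4)(-1) = -3 - -4 = 1
Inverse = [[-3, -4], [1, 1]]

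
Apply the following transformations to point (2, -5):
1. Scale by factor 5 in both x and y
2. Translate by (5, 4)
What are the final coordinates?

Step 1: Scale (2, -5) by 5 → (10, -25)
Step 2: Translate by (5, 4) → (15, -21)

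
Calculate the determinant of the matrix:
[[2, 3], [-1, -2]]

For a 2×2 matrix [[a, b], [c, d]], det = ad - bc
det = (2)(-2) - (3)(-1) = -4 - -3 = -1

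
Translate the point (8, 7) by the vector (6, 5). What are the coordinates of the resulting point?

Translation by (6, 5) (homogeneous matrix [[1, 0, 6], [0, 1, 5], [0, 0, 1]]):
x' = 8 + 6 = 14
y' = 7 + 5 = 12
Result: (14, 12)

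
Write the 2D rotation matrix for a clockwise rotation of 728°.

Rotation matrix formula: [[cos θ, -sin θ], [sin θ, cos θ]]
A clockwise rotation by 728° is equivalent to a counterclockwise rotation by -728°.
For θ = -728°:
cos(-728°) = 0.9903
sin(-728°) = -0.1392
Result: [[0.9903, 0.1392], [-0.1392, 0.9903]]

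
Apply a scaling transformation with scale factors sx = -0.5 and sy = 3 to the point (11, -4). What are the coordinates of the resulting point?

Scaling matrix:
[[-0.50, 0], [0, 3]]
Result: (11 × -0.5, -4 × 3) = (-5.5, -12)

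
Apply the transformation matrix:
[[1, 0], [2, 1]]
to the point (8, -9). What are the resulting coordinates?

Matrix multiplication:
[[1, 0], [2, 1]] × [8, -9]ᵀ
= [(1)(8) + (0)(-9), (2)(8) + (1)(-9)]ᵀ
= [8, 7]ᵀ
Result: (8, 7)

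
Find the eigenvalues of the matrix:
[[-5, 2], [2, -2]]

Characteristic equation: det(A - λI) = 0
λ² - (trace)λ + (det) = 0
trace = -5 + -2 = -7, det = (-5)(-2) - (2)(2) = 6
λ² - (-7)λ + (6) = 0
λ = (-7 ± √((-7)² - 4·(6))) / 2 = (-7 ± √25) / 2
Solving: λ = -6, -1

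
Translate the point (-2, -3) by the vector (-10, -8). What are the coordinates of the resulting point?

Translation by (-10, -8) (homogeneous matrix [[1, 0, -10], [0, 1, -8], [0, 0, 1]]):
x' = -2 + -10 = -12
y' = -3 + -8 = -11
Result: (-12, -11)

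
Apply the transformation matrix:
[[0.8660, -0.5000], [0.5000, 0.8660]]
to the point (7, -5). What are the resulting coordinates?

Matrix multiplication:
[[0.8660, -0.5000], [0.5000, 0.8660]] × [7, -5]ᵀ
= [(0.8660)(7) + (-0.5000)(-5), (0.5000)(7) + (0.8660)(-5)]ᵀ
= [8.5620, -0.8300]ᵀ
Result: (8.5620, -0.8300)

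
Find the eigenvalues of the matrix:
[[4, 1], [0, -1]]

Characteristic equation: det(A - λI) = 0
λ² - (trace)λ + (det) = 0
trace = 4 + -1 = 3, det = (4)(-1) - (1)(0) = -4
λ² - (3)λ + (-4) = 0
λ = (3 ± √((3)² - 4·(-4))) / 2 = (3 ± √25) / 2
Solving: λ = -1, 4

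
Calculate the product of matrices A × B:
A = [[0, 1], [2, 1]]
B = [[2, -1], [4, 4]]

Matrix multiplication:
C[0][0] = 0×2 + 1×4 = 4
C[0][1] = 0×-1 + 1×4 = 4
C[1][0] = 2×2 + 1×4 = 8
C[1][1] = 2×-1 + 1×4 = 2
Result: [[4, 4], [8, 2]]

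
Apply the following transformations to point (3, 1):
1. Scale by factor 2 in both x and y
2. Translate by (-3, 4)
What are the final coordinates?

Step 1: Scale (3, 1) by 2 → (6, 2)
Step 2: Translate by (-3, 4) → (3, 6)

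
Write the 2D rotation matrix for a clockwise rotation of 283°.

Rotation matrix formula: [[cos θ, -sin θ], [sin θ, cos θ]]
A clockwise rotation by 283° is equivalent to a counterclockwise rotation by -283°.
For θ = -283°:
cos(-283°) = 0.2250
sin(-283°) = 0.9744
Result: [[0.2250, -0.9744], [0.9744, 0.2250]]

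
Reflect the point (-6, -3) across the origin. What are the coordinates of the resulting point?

Reflection across origin: (-6, -3) → (6, 3)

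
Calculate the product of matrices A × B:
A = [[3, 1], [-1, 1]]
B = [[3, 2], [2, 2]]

Matrix multiplication:
C[0][0] = 3×3 + 1×2 = 11
C[0][1] = 3×2 + 1×2 = 8
C[1][0] = -1×3 + 1×2 = -1
C[1][1] = -1×2 + 1×2 = 0
Result: [[11, 8], [-1, 0]]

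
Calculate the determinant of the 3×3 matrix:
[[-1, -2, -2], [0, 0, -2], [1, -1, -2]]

Expansion along first row:
det = -1·det([[0,-2],[-1,-2]]) - -2·det([[0,-2],[1,-2]]) + -2·det([[0,0],[1,-1]])
    = -1·(0·-2 - -2·-1) - -2·(0·-2 - -2·1) + -2·(0·-1 - 0·1)
    = -1·-2 - -2·2 + -2·0
    = 2 + 4 + 0 = 6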